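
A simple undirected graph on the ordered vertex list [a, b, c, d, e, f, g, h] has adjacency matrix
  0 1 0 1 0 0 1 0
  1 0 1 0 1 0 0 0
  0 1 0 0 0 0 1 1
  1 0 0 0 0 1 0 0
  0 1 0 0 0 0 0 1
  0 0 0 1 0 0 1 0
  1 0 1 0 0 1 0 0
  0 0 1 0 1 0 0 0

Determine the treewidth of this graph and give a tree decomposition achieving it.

The largest bag has 3 vertices, giving width 2; this decomposition certifies tw(G) ≤ 2. Since h–e–b–c–h is a cycle in G, G is not acyclic. Forests are exactly the graphs of treewidth ≤ 1, so tw(G) ≥ 2. Combining the bounds, tw(G) = 2.

Treewidth 2.
Bags: B1 = {c, e, h}  B2 = {b, c, e}  B3 = {b, c, g}  B4 = {a, b, g}  B5 = {a, f, g}  B6 = {a, d, f}
Tree: B1–B2, B2–B3, B3–B4, B4–B5, B5–B6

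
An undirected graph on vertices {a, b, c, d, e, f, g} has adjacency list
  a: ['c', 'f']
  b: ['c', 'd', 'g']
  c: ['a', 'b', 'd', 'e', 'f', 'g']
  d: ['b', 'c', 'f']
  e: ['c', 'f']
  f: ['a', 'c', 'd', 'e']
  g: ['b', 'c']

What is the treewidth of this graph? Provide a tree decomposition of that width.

Every bag has size at most 3, so the width is 3 − 1 = 2 and tw(G) ≤ 2. On the other hand G contains the 3-clique {b, c, g}. A clique must lie in a single bag of any decomposition, so no decomposition can have width below 2. The upper and lower bounds meet at 2, so that is the treewidth.

Treewidth 2.
Bags: B1 = {c, d, f}  B2 = {c, e, f}  B3 = {b, c, d}  B4 = {b, c, g}  B5 = {a, c, f}
Tree: B1–B2, B1–B3, B3–B4, B2–B5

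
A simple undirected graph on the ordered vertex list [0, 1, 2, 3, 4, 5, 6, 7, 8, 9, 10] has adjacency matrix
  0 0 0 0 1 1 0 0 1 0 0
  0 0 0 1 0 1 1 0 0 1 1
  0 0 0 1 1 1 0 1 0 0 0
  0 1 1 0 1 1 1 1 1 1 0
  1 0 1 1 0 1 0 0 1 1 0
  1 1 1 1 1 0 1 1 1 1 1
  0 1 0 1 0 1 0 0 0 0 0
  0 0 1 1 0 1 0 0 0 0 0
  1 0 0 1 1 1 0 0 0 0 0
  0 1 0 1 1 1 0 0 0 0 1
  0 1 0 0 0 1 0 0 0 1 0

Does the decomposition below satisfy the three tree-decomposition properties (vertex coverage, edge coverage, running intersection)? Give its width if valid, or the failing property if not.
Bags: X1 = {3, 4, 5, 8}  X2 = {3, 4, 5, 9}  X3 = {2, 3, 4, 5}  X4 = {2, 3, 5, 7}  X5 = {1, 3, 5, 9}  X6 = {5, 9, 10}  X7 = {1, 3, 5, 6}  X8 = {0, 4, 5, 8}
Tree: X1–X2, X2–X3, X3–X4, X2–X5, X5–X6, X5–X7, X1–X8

No — edge (1,10) lies in no bag.

A tree decomposition must satisfy three properties: every vertex lies in some bag; for every edge, both endpoints lie together in some bag; and for every vertex, the bags containing it form a connected subtree. Here edge (1,10) lies in no bag, so the decomposition is invalid.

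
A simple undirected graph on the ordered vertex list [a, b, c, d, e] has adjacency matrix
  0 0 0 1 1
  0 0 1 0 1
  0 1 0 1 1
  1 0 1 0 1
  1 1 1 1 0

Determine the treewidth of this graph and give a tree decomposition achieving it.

Treewidth 2.
One such decomposition:
Bags: B1 = {c, d, e}  B2 = {b, c, e}  B3 = {a, d, e}
Tree: B1–B2, B1–B3

Each bag holds 3 vertices, so the decomposition has width 2, which upper-bounds the treewidth. Conversely, {c, d, e} is a clique of size 3, and the vertices of any clique must share a bag in every tree decomposition; so some bag has ≥ 3 vertices and tw(G) ≥ 2. Hence tw(G) = 2 exactly.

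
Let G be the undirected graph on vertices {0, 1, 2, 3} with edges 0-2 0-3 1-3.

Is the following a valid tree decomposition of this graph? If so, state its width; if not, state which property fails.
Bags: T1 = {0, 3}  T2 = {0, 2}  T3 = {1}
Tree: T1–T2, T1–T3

No — edge (3,1) lies in no bag.

A tree decomposition must satisfy three properties: every vertex lies in some bag; for every edge, both endpoints lie together in some bag; and for every vertex, the bags containing it form a connected subtree. Here edge (3,1) lies in no bag, so the decomposition is invalid.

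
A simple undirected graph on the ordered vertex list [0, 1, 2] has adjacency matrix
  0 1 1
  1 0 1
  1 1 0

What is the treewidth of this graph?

2

A width-2 tree decomposition is:
Bags: B1 = {0, 1, 2}
Tree: (single bag)
A single bag containing all 3 vertices is trivially a valid decomposition of width 2. For the lower bound, the 3 vertices {0, 1, 2} are pairwise adjacent, and any tree decomposition puts a clique entirely inside one bag — forcing width ≥ 2. Combining the bounds, tw(G) = 2.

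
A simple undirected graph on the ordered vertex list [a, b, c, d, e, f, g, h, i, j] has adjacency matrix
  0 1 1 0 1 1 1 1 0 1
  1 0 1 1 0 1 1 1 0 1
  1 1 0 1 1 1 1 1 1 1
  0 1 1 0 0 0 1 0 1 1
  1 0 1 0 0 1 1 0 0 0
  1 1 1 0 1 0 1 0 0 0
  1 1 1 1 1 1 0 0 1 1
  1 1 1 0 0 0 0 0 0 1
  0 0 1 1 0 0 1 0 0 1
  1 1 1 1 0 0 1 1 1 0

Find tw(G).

4

A width-4 tree decomposition is:
Bags: B1 = {c, d, g, i, j}  B2 = {b, c, d, g, j}  B3 = {a, b, c, g, j}  B4 = {a, b, c, h, j}  B5 = {a, b, c, f, g}  B6 = {a, c, e, f, g}
Tree: B1–B2, B2–B3, B3–B4, B3–B5, B5–B6
The largest bag has 5 vertices, giving width 4; this decomposition certifies tw(G) ≤ 4. On the other hand G contains the 5-clique {a, c, e, f, g}. A clique must lie in a single bag of any decomposition, so no decomposition can have width below 4. Combining the bounds, tw(G) = 4.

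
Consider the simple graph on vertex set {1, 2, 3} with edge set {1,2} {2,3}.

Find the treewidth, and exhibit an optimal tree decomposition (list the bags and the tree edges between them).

Treewidth 1.
Bags: B1 = {2, 3}  B2 = {1, 2}
Tree: B1–B2

Each bag holds 2 vertices, so the decomposition has width 1, which upper-bounds the treewidth. Any graph with an edge has treewidth ≥ 1, and G has the edge 2–3. Therefore the treewidth is 1.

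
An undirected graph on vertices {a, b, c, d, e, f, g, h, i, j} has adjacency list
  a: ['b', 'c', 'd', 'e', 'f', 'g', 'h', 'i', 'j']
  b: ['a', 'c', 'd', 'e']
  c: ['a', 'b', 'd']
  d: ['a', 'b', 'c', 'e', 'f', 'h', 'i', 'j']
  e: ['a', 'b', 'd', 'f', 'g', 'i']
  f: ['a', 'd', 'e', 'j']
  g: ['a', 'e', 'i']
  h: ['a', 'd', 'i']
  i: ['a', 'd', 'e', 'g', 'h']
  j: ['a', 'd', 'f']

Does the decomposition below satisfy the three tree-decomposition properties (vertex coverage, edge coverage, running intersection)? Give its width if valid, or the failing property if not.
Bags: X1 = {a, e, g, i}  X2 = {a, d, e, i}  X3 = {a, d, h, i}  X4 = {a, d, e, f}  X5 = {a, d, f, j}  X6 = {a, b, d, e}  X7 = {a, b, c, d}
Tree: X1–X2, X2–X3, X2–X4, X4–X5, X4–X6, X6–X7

Yes; width 3.

Every vertex of G appears in some bag (union = {a, b, c, d, e, f, g, h, i, j}); every edge is covered by a bag; and for each vertex v the set of bags containing v is connected in the bag tree. The decomposition is therefore valid. The largest bag has 4 vertices, so the width is 3.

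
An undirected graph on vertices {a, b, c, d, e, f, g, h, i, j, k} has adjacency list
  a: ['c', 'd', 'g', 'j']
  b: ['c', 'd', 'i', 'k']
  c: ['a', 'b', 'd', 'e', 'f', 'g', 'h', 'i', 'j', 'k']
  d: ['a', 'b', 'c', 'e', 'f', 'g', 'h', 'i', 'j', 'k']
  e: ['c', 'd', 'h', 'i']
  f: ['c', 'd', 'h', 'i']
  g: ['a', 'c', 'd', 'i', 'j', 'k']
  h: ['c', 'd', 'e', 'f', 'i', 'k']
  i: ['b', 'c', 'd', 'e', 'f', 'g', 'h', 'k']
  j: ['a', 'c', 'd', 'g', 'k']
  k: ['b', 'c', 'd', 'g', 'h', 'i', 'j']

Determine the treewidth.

A width-4 tree decomposition is:
Bags: B1 = {c, d, h, i, k}  B2 = {c, d, g, i, k}  B3 = {c, d, g, j, k}  B4 = {c, d, e, h, i}  B5 = {b, c, d, i, k}  B6 = {a, c, d, g, j}  B7 = {c, d, f, h, i}
Tree: B1–B2, B2–B3, B1–B4, B1–B5, B3–B6, B4–B7
Each bag holds 5 vertices, so the decomposition has width 4, which upper-bounds the treewidth. On the other hand G contains the 5-clique {a, c, d, g, j}. A clique must lie in a single bag of any decomposition, so no decomposition can have width below 4. Hence tw(G) = 4 exactly.

4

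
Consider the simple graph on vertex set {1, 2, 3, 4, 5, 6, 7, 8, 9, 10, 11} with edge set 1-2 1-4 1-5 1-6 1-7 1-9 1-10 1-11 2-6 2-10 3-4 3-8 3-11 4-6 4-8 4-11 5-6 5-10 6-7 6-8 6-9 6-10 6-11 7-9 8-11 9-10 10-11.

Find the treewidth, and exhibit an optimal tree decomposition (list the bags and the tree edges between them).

Treewidth 3.
Bags: B1 = {1, 6, 9, 10}  B2 = {1, 5, 6, 10}  B3 = {1, 6, 10, 11}  B4 = {1, 4, 6, 11}  B5 = {4, 6, 8, 11}  B6 = {3, 4, 8, 11}  B7 = {1, 6, 7, 9}  B8 = {1, 2, 6, 10}
Tree: B1–B2, B2–B3, B3–B4, B4–B5, B5–B6, B1–B7, B1–B8

The largest bag has 4 vertices, giving width 3; this decomposition certifies tw(G) ≤ 3. On the other hand G contains the 4-clique {3, 4, 8, 11}. A clique must lie in a single bag of any decomposition, so no decomposition can have width below 3. Combining the bounds, tw(G) = 3.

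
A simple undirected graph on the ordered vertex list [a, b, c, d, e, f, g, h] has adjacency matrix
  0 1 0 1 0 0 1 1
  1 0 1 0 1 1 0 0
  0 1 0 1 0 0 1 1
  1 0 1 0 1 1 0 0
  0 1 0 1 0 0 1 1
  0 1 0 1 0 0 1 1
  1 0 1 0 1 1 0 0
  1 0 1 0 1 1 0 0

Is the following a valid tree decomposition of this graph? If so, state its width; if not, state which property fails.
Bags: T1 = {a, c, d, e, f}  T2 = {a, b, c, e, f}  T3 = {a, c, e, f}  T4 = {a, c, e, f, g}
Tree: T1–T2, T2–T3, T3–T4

A tree decomposition must satisfy three properties: every vertex lies in some bag; for every edge, both endpoints lie together in some bag; and for every vertex, the bags containing it form a connected subtree. Here vertex h appears in no bag, so the decomposition is invalid.

No — vertex h appears in no bag.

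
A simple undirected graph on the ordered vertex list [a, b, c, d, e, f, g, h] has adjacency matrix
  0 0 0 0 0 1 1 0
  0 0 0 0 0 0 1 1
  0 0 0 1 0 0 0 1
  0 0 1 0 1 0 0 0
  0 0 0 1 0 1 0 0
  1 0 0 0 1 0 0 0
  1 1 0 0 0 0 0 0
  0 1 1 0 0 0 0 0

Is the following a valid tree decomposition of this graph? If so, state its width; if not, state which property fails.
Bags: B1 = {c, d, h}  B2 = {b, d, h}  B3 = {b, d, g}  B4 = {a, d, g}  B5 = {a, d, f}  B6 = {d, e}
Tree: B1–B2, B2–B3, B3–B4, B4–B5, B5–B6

No — edge (f,e) lies in no bag.

A tree decomposition must satisfy three properties: every vertex lies in some bag; for every edge, both endpoints lie together in some bag; and for every vertex, the bags containing it form a connected subtree. Here edge (f,e) lies in no bag, so the decomposition is invalid.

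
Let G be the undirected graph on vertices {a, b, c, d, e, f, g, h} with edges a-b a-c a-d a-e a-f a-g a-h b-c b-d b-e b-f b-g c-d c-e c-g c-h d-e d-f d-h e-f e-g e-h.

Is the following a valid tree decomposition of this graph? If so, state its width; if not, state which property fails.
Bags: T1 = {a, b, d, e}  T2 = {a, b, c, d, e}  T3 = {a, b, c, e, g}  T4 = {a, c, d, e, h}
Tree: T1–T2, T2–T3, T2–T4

A tree decomposition must satisfy three properties: every vertex lies in some bag; for every edge, both endpoints lie together in some bag; and for every vertex, the bags containing it form a connected subtree. Here vertex f appears in no bag, so the decomposition is invalid.

No — vertex f appears in no bag.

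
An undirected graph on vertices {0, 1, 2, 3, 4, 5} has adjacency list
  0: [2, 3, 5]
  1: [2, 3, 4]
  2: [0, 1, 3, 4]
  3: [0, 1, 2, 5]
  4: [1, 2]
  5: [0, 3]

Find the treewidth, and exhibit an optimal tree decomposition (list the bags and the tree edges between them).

Each bag holds 3 vertices, so the decomposition has width 2, which upper-bounds the treewidth. On the other hand G contains the 3-clique {0, 2, 3}. A clique must lie in a single bag of any decomposition, so no decomposition can have width below 2. Therefore the treewidth is 2.

Treewidth 2.
Bags: B1 = {1, 2, 4}  B2 = {1, 2, 3}  B3 = {0, 2, 3}  B4 = {0, 3, 5}
Tree: B1–B2, B2–B3, B3–B4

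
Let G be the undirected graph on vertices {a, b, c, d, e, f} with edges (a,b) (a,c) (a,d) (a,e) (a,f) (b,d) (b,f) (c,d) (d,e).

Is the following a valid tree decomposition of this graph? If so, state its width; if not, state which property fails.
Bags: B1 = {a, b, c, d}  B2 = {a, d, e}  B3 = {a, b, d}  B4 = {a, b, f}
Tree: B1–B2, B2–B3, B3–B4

A tree decomposition must satisfy three properties: every vertex lies in some bag; for every edge, both endpoints lie together in some bag; and for every vertex, the bags containing it form a connected subtree. Here bags containing vertex b are not connected in the tree, so the decomposition is invalid.

No — bags containing vertex b are not connected in the tree.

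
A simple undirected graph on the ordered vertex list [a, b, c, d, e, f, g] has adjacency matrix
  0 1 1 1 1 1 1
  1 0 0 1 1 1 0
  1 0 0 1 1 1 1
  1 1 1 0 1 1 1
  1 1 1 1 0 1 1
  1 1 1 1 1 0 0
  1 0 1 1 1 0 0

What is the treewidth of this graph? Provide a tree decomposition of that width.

Treewidth 4.
One optimal decomposition is:
Bags: B1 = {a, c, d, e, f}  B2 = {a, b, d, e, f}  B3 = {a, c, d, e, g}
Tree: B1–B2, B1–B3

The largest bag has 5 vertices, giving width 4; this decomposition certifies tw(G) ≤ 4. Conversely, {a, c, d, e, g} is a clique of size 5, and the vertices of any clique must share a bag in every tree decomposition; so some bag has ≥ 5 vertices and tw(G) ≥ 4. Hence tw(G) = 4 exactly.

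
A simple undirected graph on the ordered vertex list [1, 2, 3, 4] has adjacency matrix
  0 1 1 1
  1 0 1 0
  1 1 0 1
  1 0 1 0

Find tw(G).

A width-2 tree decomposition is:
Bags: B1 = {1, 3, 4}  B2 = {1, 2, 3}
Tree: B1–B2
Each bag holds 3 vertices, so the decomposition has width 2, which upper-bounds the treewidth. Conversely, {1, 2, 3} is a clique of size 3, and the vertices of any clique must share a bag in every tree decomposition; so some bag has ≥ 3 vertices and tw(G) ≥ 2. Combining the bounds, tw(G) = 2.

2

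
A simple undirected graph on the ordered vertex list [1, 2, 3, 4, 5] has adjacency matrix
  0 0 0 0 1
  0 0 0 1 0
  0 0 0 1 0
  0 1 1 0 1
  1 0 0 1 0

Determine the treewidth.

A width-1 tree decomposition is:
Bags: B1 = {4, 5}  B2 = {2, 4}  B3 = {1, 5}  B4 = {3, 4}
Tree: B1–B2, B1–B3, B1–B4
Every bag has size at most 2, so the width is 2 − 1 = 1 and tw(G) ≤ 1. Any graph with an edge has treewidth ≥ 1, and G has the edge 4–5. Hence tw(G) = 1 exactly.

1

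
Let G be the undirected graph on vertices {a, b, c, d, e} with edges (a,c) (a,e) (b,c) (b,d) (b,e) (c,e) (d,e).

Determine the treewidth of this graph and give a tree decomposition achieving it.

Every bag has size at most 3, so the width is 3 − 1 = 2 and tw(G) ≤ 2. On the other hand G contains the 3-clique {b, d, e}. A clique must lie in a single bag of any decomposition, so no decomposition can have width below 2. Hence tw(G) = 2 exactly.

Treewidth 2.
One such decomposition:
Bags: B1 = {b, c, e}  B2 = {b, d, e}  B3 = {a, c, e}
Tree: B1–B2, B1–B3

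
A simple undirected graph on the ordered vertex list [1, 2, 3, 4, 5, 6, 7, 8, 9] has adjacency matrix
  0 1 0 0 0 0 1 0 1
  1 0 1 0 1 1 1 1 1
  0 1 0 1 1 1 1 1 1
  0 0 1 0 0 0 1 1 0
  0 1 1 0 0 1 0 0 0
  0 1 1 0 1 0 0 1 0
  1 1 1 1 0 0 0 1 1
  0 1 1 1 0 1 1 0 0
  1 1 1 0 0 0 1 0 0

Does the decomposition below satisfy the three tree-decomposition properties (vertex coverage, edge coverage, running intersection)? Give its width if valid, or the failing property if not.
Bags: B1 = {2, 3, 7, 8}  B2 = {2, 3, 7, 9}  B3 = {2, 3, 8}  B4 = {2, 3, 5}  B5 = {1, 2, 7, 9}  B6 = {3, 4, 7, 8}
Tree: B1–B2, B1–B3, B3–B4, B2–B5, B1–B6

No — vertex 6 appears in no bag.

A tree decomposition must satisfy three properties: every vertex lies in some bag; for every edge, both endpoints lie together in some bag; and for every vertex, the bags containing it form a connected subtree. Here vertex 6 appears in no bag, so the decomposition is invalid.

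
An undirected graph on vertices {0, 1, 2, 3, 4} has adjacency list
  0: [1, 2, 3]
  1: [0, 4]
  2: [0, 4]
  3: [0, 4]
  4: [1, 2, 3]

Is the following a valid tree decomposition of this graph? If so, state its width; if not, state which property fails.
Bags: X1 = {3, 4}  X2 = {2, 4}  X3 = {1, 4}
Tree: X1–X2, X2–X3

A tree decomposition must satisfy three properties: every vertex lies in some bag; for every edge, both endpoints lie together in some bag; and for every vertex, the bags containing it form a connected subtree. Here vertex 0 appears in no bag, so the decomposition is invalid.

No — vertex 0 appears in no bag.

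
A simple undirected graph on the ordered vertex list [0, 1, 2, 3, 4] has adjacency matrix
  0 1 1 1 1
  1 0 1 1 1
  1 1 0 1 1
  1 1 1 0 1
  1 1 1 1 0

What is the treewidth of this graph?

A width-4 tree decomposition is:
Bags: B1 = {0, 1, 2, 3, 4}
Tree: (single bag)
With just one bag of size 5, the width is 5 − 1 = 4, so tw(G) ≤ 4. Conversely, {0, 1, 2, 3, 4} is a clique of size 5, and the vertices of any clique must share a bag in every tree decomposition; so some bag has ≥ 5 vertices and tw(G) ≥ 4. The upper and lower bounds meet at 4, so that is the treewidth.

4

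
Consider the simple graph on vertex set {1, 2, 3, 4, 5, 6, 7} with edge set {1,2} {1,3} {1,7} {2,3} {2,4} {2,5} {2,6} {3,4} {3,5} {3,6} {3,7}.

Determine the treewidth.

2

A width-2 tree decomposition is:
Bags: B1 = {1, 2, 3}  B2 = {1, 3, 7}  B3 = {2, 3, 5}  B4 = {2, 3, 4}  B5 = {2, 3, 6}
Tree: B1–B2, B1–B3, B3–B4, B1–B5
Each bag holds 3 vertices, so the decomposition has width 2, which upper-bounds the treewidth. On the other hand G contains the 3-clique {1, 2, 3}. A clique must lie in a single bag of any decomposition, so no decomposition can have width below 2. The upper and lower bounds meet at 2, so that is the treewidth.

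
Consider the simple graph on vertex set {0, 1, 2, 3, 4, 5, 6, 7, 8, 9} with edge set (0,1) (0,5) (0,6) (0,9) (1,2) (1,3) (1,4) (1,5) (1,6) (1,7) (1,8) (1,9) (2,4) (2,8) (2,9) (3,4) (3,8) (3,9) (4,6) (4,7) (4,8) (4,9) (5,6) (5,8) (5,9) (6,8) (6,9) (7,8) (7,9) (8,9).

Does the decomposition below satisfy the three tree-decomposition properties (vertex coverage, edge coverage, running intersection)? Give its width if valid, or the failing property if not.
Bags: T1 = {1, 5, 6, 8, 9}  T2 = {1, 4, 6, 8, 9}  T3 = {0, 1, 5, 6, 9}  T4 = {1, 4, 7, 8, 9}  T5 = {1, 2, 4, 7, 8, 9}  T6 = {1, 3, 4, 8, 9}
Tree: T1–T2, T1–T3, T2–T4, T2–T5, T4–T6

A tree decomposition must satisfy three properties: every vertex lies in some bag; for every edge, both endpoints lie together in some bag; and for every vertex, the bags containing it form a connected subtree. Here bags containing vertex 7 are not connected in the tree, so the decomposition is invalid.

No — bags containing vertex 7 are not connected in the tree.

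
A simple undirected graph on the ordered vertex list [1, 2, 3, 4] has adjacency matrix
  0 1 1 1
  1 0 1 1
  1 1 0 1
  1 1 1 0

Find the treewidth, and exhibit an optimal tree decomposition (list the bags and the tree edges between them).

Treewidth 3.
Bags: B1 = {1, 2, 3, 4}
Tree: (single bag)

A single bag containing all 4 vertices is trivially a valid decomposition of width 3. On the other hand G contains the 4-clique {1, 2, 3, 4}. A clique must lie in a single bag of any decomposition, so no decomposition can have width below 3. Combining the bounds, tw(G) = 3.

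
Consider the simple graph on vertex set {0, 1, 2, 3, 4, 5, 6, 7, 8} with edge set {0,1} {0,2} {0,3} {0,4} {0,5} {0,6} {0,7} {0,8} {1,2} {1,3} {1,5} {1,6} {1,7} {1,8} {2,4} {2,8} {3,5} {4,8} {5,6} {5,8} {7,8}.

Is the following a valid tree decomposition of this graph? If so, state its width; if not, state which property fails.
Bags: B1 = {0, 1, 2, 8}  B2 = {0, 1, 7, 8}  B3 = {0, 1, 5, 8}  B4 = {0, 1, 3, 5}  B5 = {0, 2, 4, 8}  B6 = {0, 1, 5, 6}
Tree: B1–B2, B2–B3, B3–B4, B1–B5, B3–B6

Checking the three conditions: (i) the bags cover all of {0, 1, 2, 3, 4, 5, 6, 7, 8}; (ii) for each edge, some bag contains both endpoints; (iii) the bags containing any fixed vertex form a subtree. All hold, so the decomposition is valid with width 4 − 1 = 3.

Yes; width 3.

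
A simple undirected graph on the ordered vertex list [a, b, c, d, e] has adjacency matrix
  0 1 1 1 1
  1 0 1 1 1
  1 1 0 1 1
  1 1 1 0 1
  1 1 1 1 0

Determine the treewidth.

A width-4 tree decomposition is:
Bags: B1 = {a, b, c, d, e}
Tree: (single bag)
A single bag containing all 5 vertices is trivially a valid decomposition of width 4. For the lower bound, the 5 vertices {a, b, c, d, e} are pairwise adjacent, and any tree decomposition puts a clique entirely inside one bag — forcing width ≥ 4. Therefore the treewidth is 4.

4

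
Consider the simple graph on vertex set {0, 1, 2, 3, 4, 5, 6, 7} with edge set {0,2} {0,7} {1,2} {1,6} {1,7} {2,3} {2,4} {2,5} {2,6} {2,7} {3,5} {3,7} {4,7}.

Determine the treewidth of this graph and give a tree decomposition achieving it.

Treewidth 2.
Bags: B1 = {2, 3, 7}  B2 = {1, 2, 7}  B3 = {2, 4, 7}  B4 = {2, 3, 5}  B5 = {1, 2, 6}  B6 = {0, 2, 7}
Tree: B1–B2, B1–B3, B1–B4, B2–B5, B1–B6

Every bag has size at most 3, so the width is 3 − 1 = 2 and tw(G) ≤ 2. Conversely, {2, 3, 5} is a clique of size 3, and the vertices of any clique must share a bag in every tree decomposition; so some bag has ≥ 3 vertices and tw(G) ≥ 2. Therefore the treewidth is 2.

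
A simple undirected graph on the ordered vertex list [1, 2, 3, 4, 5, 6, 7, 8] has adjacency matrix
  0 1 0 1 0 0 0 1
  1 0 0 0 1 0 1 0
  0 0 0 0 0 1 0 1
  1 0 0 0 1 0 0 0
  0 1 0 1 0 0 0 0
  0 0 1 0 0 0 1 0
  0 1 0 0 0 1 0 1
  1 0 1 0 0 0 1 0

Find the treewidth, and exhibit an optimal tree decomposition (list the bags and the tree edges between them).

Every bag has size at most 3, so the width is 3 − 1 = 2 and tw(G) ≤ 2. For the lower bound, G contains the cycle 3–6–7–8–3, so G is not a forest; only forests have treewidth ≤ 1, hence tw(G) ≥ 2. Combining the bounds, tw(G) = 2.

Treewidth 2.
Bags: B1 = {3, 6, 8}  B2 = {6, 7, 8}  B3 = {1, 7, 8}  B4 = {1, 2, 7}  B5 = {1, 2, 4}  B6 = {2, 4, 5}
Tree: B1–B2, B2–B3, B3–B4, B4–B5, B5–B6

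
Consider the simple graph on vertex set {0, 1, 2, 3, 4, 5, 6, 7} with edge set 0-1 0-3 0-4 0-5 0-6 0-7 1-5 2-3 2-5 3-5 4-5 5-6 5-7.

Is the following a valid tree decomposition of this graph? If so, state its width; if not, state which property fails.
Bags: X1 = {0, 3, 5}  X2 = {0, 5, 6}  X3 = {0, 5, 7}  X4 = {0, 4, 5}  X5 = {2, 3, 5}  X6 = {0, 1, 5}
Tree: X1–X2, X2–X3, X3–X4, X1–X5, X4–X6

Vertex coverage: the bags together contain {0, 1, 2, 3, 4, 5, 6, 7}, the full vertex set. Edge coverage: each edge of G has both endpoints in at least one bag. Running intersection: for every vertex, the bags containing it form a connected subtree. All three properties hold, so this is a valid tree decomposition of width max|bag| − 1 = 2, and hence tw(G) ≤ 2.

Yes; width 2.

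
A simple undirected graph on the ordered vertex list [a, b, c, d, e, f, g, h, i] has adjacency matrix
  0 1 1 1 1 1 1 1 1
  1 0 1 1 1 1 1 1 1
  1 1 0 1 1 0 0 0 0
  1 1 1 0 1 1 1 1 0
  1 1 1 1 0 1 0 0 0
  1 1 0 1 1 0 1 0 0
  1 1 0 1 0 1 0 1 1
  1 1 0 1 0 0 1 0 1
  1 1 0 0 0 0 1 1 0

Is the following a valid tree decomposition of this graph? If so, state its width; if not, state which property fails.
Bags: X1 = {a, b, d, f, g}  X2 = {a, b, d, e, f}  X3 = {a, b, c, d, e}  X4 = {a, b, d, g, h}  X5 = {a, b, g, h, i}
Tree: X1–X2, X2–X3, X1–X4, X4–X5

Vertex coverage: the bags together contain {a, b, c, d, e, f, g, h, i}, the full vertex set. Edge coverage: each edge of G has both endpoints in at least one bag. Running intersection: for every vertex, the bags containing it form a connected subtree. All three properties hold, so this is a valid tree decomposition of width max|bag| − 1 = 4, and hence tw(G) ≤ 4.

Yes; width 4.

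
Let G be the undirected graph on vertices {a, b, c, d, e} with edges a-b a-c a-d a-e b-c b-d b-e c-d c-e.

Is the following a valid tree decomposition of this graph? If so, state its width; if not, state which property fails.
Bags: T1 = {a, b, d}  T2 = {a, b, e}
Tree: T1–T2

A tree decomposition must satisfy three properties: every vertex lies in some bag; for every edge, both endpoints lie together in some bag; and for every vertex, the bags containing it form a connected subtree. Here vertex c appears in no bag, so the decomposition is invalid.

No — vertex c appears in no bag.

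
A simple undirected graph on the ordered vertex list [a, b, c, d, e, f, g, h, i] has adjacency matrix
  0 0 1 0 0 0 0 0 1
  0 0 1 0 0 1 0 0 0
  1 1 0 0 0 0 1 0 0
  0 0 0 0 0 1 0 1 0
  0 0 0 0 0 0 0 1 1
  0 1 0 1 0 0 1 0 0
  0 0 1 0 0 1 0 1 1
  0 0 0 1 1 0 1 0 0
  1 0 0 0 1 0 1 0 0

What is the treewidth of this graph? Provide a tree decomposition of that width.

Each bag holds 4 vertices, so the decomposition has width 3, which upper-bounds the treewidth. For the lower bound: the 4 vertex sets {b,d,f}, {h}, {g}, {a,c,e,i} are disjoint, each induces a connected subgraph, and every pair is joined by at least one edge of G. Contracting each set to a single vertex therefore yields K_{4} as a minor, and since treewidth is minor-monotone, tw(G) ≥ tw(K_{4}) = 3. Hence tw(G) = 3 exactly.

Treewidth 3.
One optimal decomposition is:
Bags: B1 = {b, d, f, h}  B2 = {b, f, g, h}  B3 = {b, c, g, h}  B4 = {c, e, g, h}  B5 = {c, e, g, i}  B6 = {a, c, e, i}
Tree: B1–B2, B2–B3, B3–B4, B4–B5, B5–B6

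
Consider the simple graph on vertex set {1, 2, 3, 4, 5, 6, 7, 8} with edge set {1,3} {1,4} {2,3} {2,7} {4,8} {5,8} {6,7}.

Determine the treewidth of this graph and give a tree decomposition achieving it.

Treewidth 1.
One optimal decomposition is:
Bags: B1 = {6, 7}  B2 = {2, 7}  B3 = {2, 3}  B4 = {1, 3}  B5 = {1, 4}  B6 = {4, 8}  B7 = {5, 8}
Tree: B1–B2, B2–B3, B3–B4, B4–B5, B5–B6, B6–B7

Every bag has size at most 2, so the width is 2 − 1 = 1 and tw(G) ≤ 1. G has an edge, so its treewidth is at least 1. Therefore the treewidth is 1.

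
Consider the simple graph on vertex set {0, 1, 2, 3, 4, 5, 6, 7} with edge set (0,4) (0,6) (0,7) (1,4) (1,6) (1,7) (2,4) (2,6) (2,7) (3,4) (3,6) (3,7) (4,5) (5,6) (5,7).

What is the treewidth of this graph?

A width-3 tree decomposition is:
Bags: B1 = {0, 4, 6, 7}  B2 = {4, 5, 6, 7}  B3 = {2, 4, 6, 7}  B4 = {1, 4, 6, 7}  B5 = {3, 4, 6, 7}
Tree: B1–B2, B2–B3, B3–B4, B4–B5
Every bag has size at most 4, so the width is 4 − 1 = 3 and tw(G) ≤ 3. For the lower bound: the 4 vertex sets {0,6}, {4,5}, {7}, {2} are disjoint, each induces a connected subgraph, and every pair is joined by at least one edge of G. Contracting each set to a single vertex therefore yields K_{4} as a minor, and since treewidth is minor-monotone, tw(G) ≥ tw(K_{4}) = 3. The upper and lower bounds meet at 3, so that is the treewidth.

3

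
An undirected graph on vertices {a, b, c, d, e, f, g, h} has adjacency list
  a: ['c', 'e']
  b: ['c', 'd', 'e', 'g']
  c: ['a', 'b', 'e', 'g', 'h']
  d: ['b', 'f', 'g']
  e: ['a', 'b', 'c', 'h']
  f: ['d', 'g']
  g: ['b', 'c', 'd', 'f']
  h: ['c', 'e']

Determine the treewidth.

2

A width-2 tree decomposition is:
Bags: B1 = {b, d, g}  B2 = {d, f, g}  B3 = {b, c, g}  B4 = {b, c, e}  B5 = {a, c, e}  B6 = {c, e, h}
Tree: B1–B2, B1–B3, B3–B4, B4–B5, B5–B6
Every bag has size at most 3, so the width is 3 − 1 = 2 and tw(G) ≤ 2. Conversely, {d, f, g} is a clique of size 3, and the vertices of any clique must share a bag in every tree decomposition; so some bag has ≥ 3 vertices and tw(G) ≥ 2. Hence tw(G) = 2 exactly.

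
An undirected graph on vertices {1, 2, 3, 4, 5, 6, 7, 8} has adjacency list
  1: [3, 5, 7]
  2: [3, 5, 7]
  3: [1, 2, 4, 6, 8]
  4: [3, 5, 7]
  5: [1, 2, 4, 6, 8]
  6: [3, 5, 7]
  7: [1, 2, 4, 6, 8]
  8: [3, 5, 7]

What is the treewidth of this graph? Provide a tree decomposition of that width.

Treewidth 3.
One optimal decomposition is:
Bags: B1 = {3, 4, 5, 7}  B2 = {3, 5, 7, 8}  B3 = {2, 3, 5, 7}  B4 = {1, 3, 5, 7}  B5 = {3, 5, 6, 7}
Tree: B1–B2, B2–B3, B3–B4, B4–B5

The largest bag has 4 vertices, giving width 3; this decomposition certifies tw(G) ≤ 3. For the lower bound: the 4 vertex sets {4,5}, {3,8}, {7}, {2} are disjoint, each induces a connected subgraph, and every pair is joined by at least one edge of G. Contracting each set to a single vertex therefore yields K_{4} as a minor, and since treewidth is minor-monotone, tw(G) ≥ tw(K_{4}) = 3. Combining the bounds, tw(G) = 3.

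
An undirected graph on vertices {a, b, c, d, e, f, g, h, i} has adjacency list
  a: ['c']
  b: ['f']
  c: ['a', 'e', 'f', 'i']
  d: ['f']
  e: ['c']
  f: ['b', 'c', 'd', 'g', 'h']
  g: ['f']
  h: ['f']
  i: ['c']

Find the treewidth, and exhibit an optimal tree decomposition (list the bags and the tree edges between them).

The largest bag has 2 vertices, giving width 1; this decomposition certifies tw(G) ≤ 1. Any graph with an edge has treewidth ≥ 1, and G has the edge c–e. Therefore the treewidth is 1.

Treewidth 1.
One optimal decomposition is:
Bags: B1 = {c, e}  B2 = {c, f}  B3 = {c, i}  B4 = {d, f}  B5 = {f, h}  B6 = {b, f}  B7 = {f, g}  B8 = {a, c}
Tree: B1–B2, B2–B3, B2–B4, B4–B5, B5–B6, B4–B7, B1–B8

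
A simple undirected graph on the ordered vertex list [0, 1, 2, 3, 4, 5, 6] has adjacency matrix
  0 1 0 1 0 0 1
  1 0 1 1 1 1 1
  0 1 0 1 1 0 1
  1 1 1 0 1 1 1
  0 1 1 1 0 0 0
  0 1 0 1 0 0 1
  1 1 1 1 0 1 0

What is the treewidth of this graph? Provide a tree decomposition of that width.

Treewidth 3.
One such decomposition:
Bags: B1 = {0, 1, 3, 6}  B2 = {1, 2, 3, 6}  B3 = {1, 2, 3, 4}  B4 = {1, 3, 5, 6}
Tree: B1–B2, B2–B3, B2–B4

Each bag holds 4 vertices, so the decomposition has width 3, which upper-bounds the treewidth. On the other hand G contains the 4-clique {1, 2, 3, 4}. A clique must lie in a single bag of any decomposition, so no decomposition can have width below 3. The upper and lower bounds meet at 3, so that is the treewidth.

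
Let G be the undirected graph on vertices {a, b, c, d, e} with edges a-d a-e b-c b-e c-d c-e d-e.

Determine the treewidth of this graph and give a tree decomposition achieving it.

Treewidth 2.
One such decomposition:
Bags: B1 = {b, c, e}  B2 = {c, d, e}  B3 = {a, d, e}
Tree: B1–B2, B2–B3

Each bag holds 3 vertices, so the decomposition has width 2, which upper-bounds the treewidth. For the lower bound, the 3 vertices {c, d, e} are pairwise adjacent, and any tree decomposition puts a clique entirely inside one bag — forcing width ≥ 2. The upper and lower bounds meet at 2, so that is the treewidth.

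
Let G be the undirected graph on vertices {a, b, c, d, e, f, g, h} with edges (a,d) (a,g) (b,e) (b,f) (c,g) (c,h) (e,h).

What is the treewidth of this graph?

1

A width-1 tree decomposition is:
Bags: B1 = {a, d}  B2 = {a, g}  B3 = {c, g}  B4 = {c, h}  B5 = {e, h}  B6 = {b, e}  B7 = {b, f}
Tree: B1–B2, B2–B3, B3–B4, B4–B5, B5–B6, B6–B7
Each bag holds 2 vertices, so the decomposition has width 1, which upper-bounds the treewidth. Any graph with an edge has treewidth ≥ 1, and G has the edge d–a. Hence tw(G) = 1 exactly.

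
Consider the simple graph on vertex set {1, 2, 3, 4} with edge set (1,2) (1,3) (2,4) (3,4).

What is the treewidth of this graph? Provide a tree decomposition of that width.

Each bag holds 3 vertices, so the decomposition has width 2, which upper-bounds the treewidth. Since 3–1–2–4–3 is a cycle in G, G is not acyclic. Forests are exactly the graphs of treewidth ≤ 1, so tw(G) ≥ 2. Hence tw(G) = 2 exactly.

Treewidth 2.
One optimal decomposition is:
Bags: B1 = {1, 2, 3}  B2 = {2, 3, 4}
Tree: B1–B2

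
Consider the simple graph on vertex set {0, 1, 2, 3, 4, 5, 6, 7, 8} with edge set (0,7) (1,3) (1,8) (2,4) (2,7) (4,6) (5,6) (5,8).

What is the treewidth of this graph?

1

A width-1 tree decomposition is:
Bags: B1 = {0, 7}  B2 = {2, 7}  B3 = {2, 4}  B4 = {4, 6}  B5 = {5, 6}  B6 = {5, 8}  B7 = {1, 8}  B8 = {1, 3}
Tree: B1–B2, B2–B3, B3–B4, B4–B5, B5–B6, B6–B7, B7–B8
The largest bag has 2 vertices, giving width 1; this decomposition certifies tw(G) ≤ 1. G has an edge, so its treewidth is at least 1. The upper and lower bounds meet at 1, so that is the treewidth.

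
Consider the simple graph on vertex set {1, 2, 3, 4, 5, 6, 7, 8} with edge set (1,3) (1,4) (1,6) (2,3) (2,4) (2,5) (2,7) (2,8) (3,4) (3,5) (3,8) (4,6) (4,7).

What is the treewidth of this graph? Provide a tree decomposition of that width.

The largest bag has 3 vertices, giving width 2; this decomposition certifies tw(G) ≤ 2. For the lower bound, the 3 vertices {1, 3, 4} are pairwise adjacent, and any tree decomposition puts a clique entirely inside one bag — forcing width ≥ 2. Combining the bounds, tw(G) = 2.

Treewidth 2.
One such decomposition:
Bags: B1 = {2, 3, 8}  B2 = {2, 3, 4}  B3 = {1, 3, 4}  B4 = {1, 4, 6}  B5 = {2, 4, 7}  B6 = {2, 3, 5}
Tree: B1–B2, B2–B3, B3–B4, B2–B5, B2–B6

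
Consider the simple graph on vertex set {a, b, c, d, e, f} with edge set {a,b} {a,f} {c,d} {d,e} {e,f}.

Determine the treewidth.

1

A width-1 tree decomposition is:
Bags: B1 = {a, b}  B2 = {a, f}  B3 = {e, f}  B4 = {d, e}  B5 = {c, d}
Tree: B1–B2, B2–B3, B3–B4, B4–B5
The largest bag has 2 vertices, giving width 1; this decomposition certifies tw(G) ≤ 1. Any graph with an edge has treewidth ≥ 1, and G has the edge b–a. The upper and lower bounds meet at 1, so that is the treewidth.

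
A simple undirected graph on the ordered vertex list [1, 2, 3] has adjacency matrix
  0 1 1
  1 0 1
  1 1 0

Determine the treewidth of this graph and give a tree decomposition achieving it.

With just one bag of size 3, the width is 3 − 1 = 2, so tw(G) ≤ 2. For the lower bound, the 3 vertices {1, 2, 3} are pairwise adjacent, and any tree decomposition puts a clique entirely inside one bag — forcing width ≥ 2. Therefore the treewidth is 2.

Treewidth 2.
Bags: B1 = {1, 2, 3}
Tree: (single bag)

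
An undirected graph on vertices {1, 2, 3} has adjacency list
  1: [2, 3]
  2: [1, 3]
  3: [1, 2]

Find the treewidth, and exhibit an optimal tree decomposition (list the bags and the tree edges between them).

Treewidth 2.
Bags: B1 = {1, 2, 3}
Tree: (single bag)

A single bag containing all 3 vertices is trivially a valid decomposition of width 2. For the lower bound, the 3 vertices {1, 2, 3} are pairwise adjacent, and any tree decomposition puts a clique entirely inside one bag — forcing width ≥ 2. Therefore the treewidth is 2.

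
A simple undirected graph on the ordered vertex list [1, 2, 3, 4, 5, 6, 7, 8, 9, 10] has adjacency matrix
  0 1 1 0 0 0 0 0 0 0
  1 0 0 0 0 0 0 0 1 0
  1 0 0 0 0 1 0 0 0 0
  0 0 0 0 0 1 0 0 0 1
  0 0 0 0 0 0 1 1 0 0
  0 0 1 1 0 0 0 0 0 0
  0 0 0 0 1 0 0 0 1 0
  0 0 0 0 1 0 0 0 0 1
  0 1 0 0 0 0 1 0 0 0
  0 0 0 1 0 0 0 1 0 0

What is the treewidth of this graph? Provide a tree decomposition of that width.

Each bag holds 3 vertices, so the decomposition has width 2, which upper-bounds the treewidth. Since 8–10–4–6–3–1–2–9–7–5–8 is a cycle in G, G is not acyclic. Forests are exactly the graphs of treewidth ≤ 1, so tw(G) ≥ 2. Hence tw(G) = 2 exactly.

Treewidth 2.
One such decomposition:
Bags: B1 = {4, 8, 10}  B2 = {4, 6, 8}  B3 = {3, 6, 8}  B4 = {1, 3, 8}  B5 = {1, 2, 8}  B6 = {2, 8, 9}  B7 = {7, 8, 9}  B8 = {5, 7, 8}
Tree: B1–B2, B2–B3, B3–B4, B4–B5, B5–B6, B6–B7, B7–B8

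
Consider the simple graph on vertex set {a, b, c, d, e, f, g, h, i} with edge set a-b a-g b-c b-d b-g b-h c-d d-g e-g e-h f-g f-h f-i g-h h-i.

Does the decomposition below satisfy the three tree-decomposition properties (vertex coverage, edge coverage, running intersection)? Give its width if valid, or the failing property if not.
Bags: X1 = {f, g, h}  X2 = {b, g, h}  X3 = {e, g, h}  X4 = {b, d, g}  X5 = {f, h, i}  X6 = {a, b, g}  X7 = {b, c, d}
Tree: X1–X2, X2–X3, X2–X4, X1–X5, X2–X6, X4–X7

Every vertex of G appears in some bag (union = {a, b, c, d, e, f, g, h, i}); every edge is covered by a bag; and for each vertex v the set of bags containing v is connected in the bag tree. The decomposition is therefore valid. The largest bag has 3 vertices, so the width is 2.

Yes; width 2.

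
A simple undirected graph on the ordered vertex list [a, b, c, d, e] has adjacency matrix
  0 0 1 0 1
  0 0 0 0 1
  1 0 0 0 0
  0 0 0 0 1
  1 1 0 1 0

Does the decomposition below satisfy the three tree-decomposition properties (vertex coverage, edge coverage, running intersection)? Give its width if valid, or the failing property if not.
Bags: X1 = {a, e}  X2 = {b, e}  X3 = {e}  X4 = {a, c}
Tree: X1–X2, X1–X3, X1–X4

A tree decomposition must satisfy three properties: every vertex lies in some bag; for every edge, both endpoints lie together in some bag; and for every vertex, the bags containing it form a connected subtree. Here vertex d appears in no bag, so the decomposition is invalid.

No — vertex d appears in no bag.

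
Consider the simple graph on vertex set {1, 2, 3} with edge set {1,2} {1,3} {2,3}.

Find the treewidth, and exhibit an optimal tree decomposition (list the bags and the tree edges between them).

Treewidth 2.
One such decomposition:
Bags: B1 = {1, 2, 3}
Tree: (single bag)

A single bag containing all 3 vertices is trivially a valid decomposition of width 2. Conversely, {1, 2, 3} is a clique of size 3, and the vertices of any clique must share a bag in every tree decomposition; so some bag has ≥ 3 vertices and tw(G) ≥ 2. The upper and lower bounds meet at 2, so that is the treewidth.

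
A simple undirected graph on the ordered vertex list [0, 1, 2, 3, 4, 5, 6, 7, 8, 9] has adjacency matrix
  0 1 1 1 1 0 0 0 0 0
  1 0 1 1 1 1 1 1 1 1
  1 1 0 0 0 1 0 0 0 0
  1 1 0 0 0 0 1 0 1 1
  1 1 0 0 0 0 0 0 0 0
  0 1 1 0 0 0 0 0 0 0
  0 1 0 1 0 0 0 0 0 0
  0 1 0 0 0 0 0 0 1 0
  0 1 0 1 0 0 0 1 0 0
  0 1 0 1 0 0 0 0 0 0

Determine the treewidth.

2

A width-2 tree decomposition is:
Bags: B1 = {1, 7, 8}  B2 = {1, 3, 8}  B3 = {1, 3, 9}  B4 = {0, 1, 3}  B5 = {0, 1, 4}  B6 = {1, 3, 6}  B7 = {0, 1, 2}  B8 = {1, 2, 5}
Tree: B1–B2, B2–B3, B2–B4, B4–B5, B4–B6, B5–B7, B7–B8
The largest bag has 3 vertices, giving width 2; this decomposition certifies tw(G) ≤ 2. On the other hand G contains the 3-clique {0, 1, 2}. A clique must lie in a single bag of any decomposition, so no decomposition can have width below 2. Hence tw(G) = 2 exactly.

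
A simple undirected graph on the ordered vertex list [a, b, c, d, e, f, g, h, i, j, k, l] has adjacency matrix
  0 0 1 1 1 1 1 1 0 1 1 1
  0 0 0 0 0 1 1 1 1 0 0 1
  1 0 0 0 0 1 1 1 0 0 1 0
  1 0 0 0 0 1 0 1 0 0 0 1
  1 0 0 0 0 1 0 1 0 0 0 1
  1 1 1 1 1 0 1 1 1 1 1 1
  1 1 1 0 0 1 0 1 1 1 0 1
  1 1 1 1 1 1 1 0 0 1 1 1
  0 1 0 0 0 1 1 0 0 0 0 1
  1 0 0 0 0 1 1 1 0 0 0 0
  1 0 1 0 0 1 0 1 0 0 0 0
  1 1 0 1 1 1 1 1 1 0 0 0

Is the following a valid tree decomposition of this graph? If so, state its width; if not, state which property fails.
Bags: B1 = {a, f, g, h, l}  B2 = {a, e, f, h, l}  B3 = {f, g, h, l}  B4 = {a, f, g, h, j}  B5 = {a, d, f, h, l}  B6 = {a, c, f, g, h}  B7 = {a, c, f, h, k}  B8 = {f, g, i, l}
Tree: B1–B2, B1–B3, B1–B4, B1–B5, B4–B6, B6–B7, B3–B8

No — vertex b appears in no bag.

A tree decomposition must satisfy three properties: every vertex lies in some bag; for every edge, both endpoints lie together in some bag; and for every vertex, the bags containing it form a connected subtree. Here vertex b appears in no bag, so the decomposition is invalid.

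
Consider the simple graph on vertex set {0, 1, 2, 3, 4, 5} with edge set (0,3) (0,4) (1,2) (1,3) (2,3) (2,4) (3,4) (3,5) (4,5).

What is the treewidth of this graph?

A width-2 tree decomposition is:
Bags: B1 = {3, 4, 5}  B2 = {0, 3, 4}  B3 = {2, 3, 4}  B4 = {1, 2, 3}
Tree: B1–B2, B2–B3, B3–B4
Every bag has size at most 3, so the width is 3 − 1 = 2 and tw(G) ≤ 2. For the lower bound, the 3 vertices {1, 2, 3} are pairwise adjacent, and any tree decomposition puts a clique entirely inside one bag — forcing width ≥ 2. Hence tw(G) = 2 exactly.

2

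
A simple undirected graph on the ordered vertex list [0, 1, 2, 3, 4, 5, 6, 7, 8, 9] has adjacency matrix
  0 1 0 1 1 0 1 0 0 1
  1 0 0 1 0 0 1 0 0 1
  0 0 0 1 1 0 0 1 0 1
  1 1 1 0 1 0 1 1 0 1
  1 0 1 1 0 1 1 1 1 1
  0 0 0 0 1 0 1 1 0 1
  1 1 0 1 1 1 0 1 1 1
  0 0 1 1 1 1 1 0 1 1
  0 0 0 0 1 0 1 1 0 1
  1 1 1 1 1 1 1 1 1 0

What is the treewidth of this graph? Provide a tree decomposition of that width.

Treewidth 4.
One optimal decomposition is:
Bags: B1 = {3, 4, 6, 7, 9}  B2 = {0, 3, 4, 6, 9}  B3 = {4, 5, 6, 7, 9}  B4 = {4, 6, 7, 8, 9}  B5 = {0, 1, 3, 6, 9}  B6 = {2, 3, 4, 7, 9}
Tree: B1–B2, B1–B3, B3–B4, B2–B5, B1–B6

Each bag holds 5 vertices, so the decomposition has width 4, which upper-bounds the treewidth. Conversely, {0, 1, 3, 6, 9} is a clique of size 5, and the vertices of any clique must share a bag in every tree decomposition; so some bag has ≥ 5 vertices and tw(G) ≥ 4. Combining the bounds, tw(G) = 4.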